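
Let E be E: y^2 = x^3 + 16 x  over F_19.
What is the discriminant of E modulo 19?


4 a^3 + 27 b^2 = 4*16^3 + 27*0^2 = 16384 + 0 = 16384
Delta = -16 * (16384) = -262144
Delta mod 19 = 18

Delta = 18 (mod 19)


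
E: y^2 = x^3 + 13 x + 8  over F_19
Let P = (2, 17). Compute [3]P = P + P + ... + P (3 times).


k = 3 = 11_2 (binary, LSB first: 11)
Double-and-add from P = (2, 17):
  bit 0 = 1: acc = O + (2, 17) = (2, 17)
  bit 1 = 1: acc = (2, 17) + (3, 13) = (11, 0)

3P = (11, 0)


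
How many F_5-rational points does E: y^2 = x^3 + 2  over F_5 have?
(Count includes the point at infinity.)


For each x in F_5, count y with y^2 = x^3 + 0 x + 2 mod 5:
  x = 2: RHS = 0, y in [0]  -> 1 point(s)
  x = 3: RHS = 4, y in [2, 3]  -> 2 point(s)
  x = 4: RHS = 1, y in [1, 4]  -> 2 point(s)
Affine points: 5. Add the point at infinity: total = 6.

#E(F_5) = 6


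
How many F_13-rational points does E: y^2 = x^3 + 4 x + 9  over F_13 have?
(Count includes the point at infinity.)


For each x in F_13, count y with y^2 = x^3 + 4 x + 9 mod 13:
  x = 0: RHS = 9, y in [3, 10]  -> 2 point(s)
  x = 1: RHS = 1, y in [1, 12]  -> 2 point(s)
  x = 2: RHS = 12, y in [5, 8]  -> 2 point(s)
  x = 3: RHS = 9, y in [3, 10]  -> 2 point(s)
  x = 7: RHS = 3, y in [4, 9]  -> 2 point(s)
  x = 10: RHS = 9, y in [3, 10]  -> 2 point(s)
  x = 12: RHS = 4, y in [2, 11]  -> 2 point(s)
Affine points: 14. Add the point at infinity: total = 15.

#E(F_13) = 15


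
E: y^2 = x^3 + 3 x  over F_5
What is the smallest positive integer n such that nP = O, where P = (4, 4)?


Compute successive multiples of P until we hit O:
  1P = (4, 4)
  2P = (1, 2)
  3P = (1, 3)
  4P = (4, 1)
  5P = O

ord(P) = 5


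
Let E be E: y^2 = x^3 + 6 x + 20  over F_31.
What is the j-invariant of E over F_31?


Delta = -16(4 a^3 + 27 b^2) mod 31 = 27
-1728 * (4 a)^3 = -1728 * (4*6)^3 mod 31 = 15
j = 15 * 27^(-1) mod 31 = 4

j = 4 (mod 31)


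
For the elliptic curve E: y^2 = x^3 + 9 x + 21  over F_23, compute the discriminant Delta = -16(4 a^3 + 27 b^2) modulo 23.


4 a^3 + 27 b^2 = 4*9^3 + 27*21^2 = 2916 + 11907 = 14823
Delta = -16 * (14823) = -237168
Delta mod 23 = 8

Delta = 8 (mod 23)


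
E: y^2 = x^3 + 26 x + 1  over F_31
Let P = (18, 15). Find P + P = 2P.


Doubling: s = (3 x1^2 + a) / (2 y1)
s = (3*18^2 + 26) / (2*15) mod 31 = 25
x3 = s^2 - 2 x1 mod 31 = 25^2 - 2*18 = 0
y3 = s (x1 - x3) - y1 mod 31 = 25 * (18 - 0) - 15 = 1

2P = (0, 1)


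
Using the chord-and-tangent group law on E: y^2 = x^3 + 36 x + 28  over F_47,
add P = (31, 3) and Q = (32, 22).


P != Q, so use the chord formula.
s = (y2 - y1) / (x2 - x1) = (19) / (1) mod 47 = 19
x3 = s^2 - x1 - x2 mod 47 = 19^2 - 31 - 32 = 16
y3 = s (x1 - x3) - y1 mod 47 = 19 * (31 - 16) - 3 = 0

P + Q = (16, 0)


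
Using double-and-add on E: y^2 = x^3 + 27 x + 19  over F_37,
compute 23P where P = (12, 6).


k = 23 = 10111_2 (binary, LSB first: 11101)
Double-and-add from P = (12, 6):
  bit 0 = 1: acc = O + (12, 6) = (12, 6)
  bit 1 = 1: acc = (12, 6) + (3, 33) = (31, 14)
  bit 2 = 1: acc = (31, 14) + (28, 34) = (6, 29)
  bit 3 = 0: acc unchanged = (6, 29)
  bit 4 = 1: acc = (6, 29) + (20, 7) = (18, 11)

23P = (18, 11)


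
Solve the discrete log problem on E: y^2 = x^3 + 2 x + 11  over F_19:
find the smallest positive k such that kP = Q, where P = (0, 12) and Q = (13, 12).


Enumerate multiples of P until we hit Q = (13, 12):
  1P = (0, 12)
  2P = (7, 8)
  3P = (10, 10)
  4P = (6, 12)
  5P = (13, 7)
  6P = (3, 14)
  7P = (8, 8)
  8P = (16, 15)
  9P = (4, 11)
  10P = (2, 17)
  11P = (9, 13)
  12P = (14, 16)
  13P = (14, 3)
  14P = (9, 6)
  15P = (2, 2)
  16P = (4, 8)
  17P = (16, 4)
  18P = (8, 11)
  19P = (3, 5)
  20P = (13, 12)
Match found at i = 20.

k = 20


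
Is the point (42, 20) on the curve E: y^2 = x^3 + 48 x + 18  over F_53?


Check whether y^2 = x^3 + 48 x + 18 (mod 53) for (x, y) = (42, 20).
LHS: y^2 = 20^2 mod 53 = 29
RHS: x^3 + 48 x + 18 = 42^3 + 48*42 + 18 mod 53 = 14
LHS != RHS

No, not on the curve


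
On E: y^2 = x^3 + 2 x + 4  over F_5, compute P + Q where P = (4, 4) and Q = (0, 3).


P != Q, so use the chord formula.
s = (y2 - y1) / (x2 - x1) = (4) / (1) mod 5 = 4
x3 = s^2 - x1 - x2 mod 5 = 4^2 - 4 - 0 = 2
y3 = s (x1 - x3) - y1 mod 5 = 4 * (4 - 2) - 4 = 4

P + Q = (2, 4)


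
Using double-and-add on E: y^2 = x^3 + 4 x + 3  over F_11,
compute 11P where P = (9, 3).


k = 11 = 1011_2 (binary, LSB first: 1101)
Double-and-add from P = (9, 3):
  bit 0 = 1: acc = O + (9, 3) = (9, 3)
  bit 1 = 1: acc = (9, 3) + (5, 4) = (6, 10)
  bit 2 = 0: acc unchanged = (6, 10)
  bit 3 = 1: acc = (6, 10) + (0, 5) = (6, 1)

11P = (6, 1)


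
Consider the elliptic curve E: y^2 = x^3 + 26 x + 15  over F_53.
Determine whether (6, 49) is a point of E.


Check whether y^2 = x^3 + 26 x + 15 (mod 53) for (x, y) = (6, 49).
LHS: y^2 = 49^2 mod 53 = 16
RHS: x^3 + 26 x + 15 = 6^3 + 26*6 + 15 mod 53 = 16
LHS = RHS

Yes, on the curve


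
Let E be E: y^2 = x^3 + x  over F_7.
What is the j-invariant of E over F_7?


Delta = -16(4 a^3 + 27 b^2) mod 7 = 6
-1728 * (4 a)^3 = -1728 * (4*1)^3 mod 7 = 1
j = 1 * 6^(-1) mod 7 = 6

j = 6 (mod 7)


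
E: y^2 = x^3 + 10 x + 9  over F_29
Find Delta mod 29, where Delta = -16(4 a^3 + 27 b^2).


4 a^3 + 27 b^2 = 4*10^3 + 27*9^2 = 4000 + 2187 = 6187
Delta = -16 * (6187) = -98992
Delta mod 29 = 14

Delta = 14 (mod 29)


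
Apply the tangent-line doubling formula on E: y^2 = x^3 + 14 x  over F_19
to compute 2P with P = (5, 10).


Doubling: s = (3 x1^2 + a) / (2 y1)
s = (3*5^2 + 14) / (2*10) mod 19 = 13
x3 = s^2 - 2 x1 mod 19 = 13^2 - 2*5 = 7
y3 = s (x1 - x3) - y1 mod 19 = 13 * (5 - 7) - 10 = 2

2P = (7, 2)


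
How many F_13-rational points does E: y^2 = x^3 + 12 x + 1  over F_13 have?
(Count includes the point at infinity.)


For each x in F_13, count y with y^2 = x^3 + 12 x + 1 mod 13:
  x = 0: RHS = 1, y in [1, 12]  -> 2 point(s)
  x = 1: RHS = 1, y in [1, 12]  -> 2 point(s)
  x = 3: RHS = 12, y in [5, 8]  -> 2 point(s)
  x = 4: RHS = 9, y in [3, 10]  -> 2 point(s)
  x = 5: RHS = 4, y in [2, 11]  -> 2 point(s)
  x = 6: RHS = 3, y in [4, 9]  -> 2 point(s)
  x = 7: RHS = 12, y in [5, 8]  -> 2 point(s)
  x = 10: RHS = 3, y in [4, 9]  -> 2 point(s)
  x = 12: RHS = 1, y in [1, 12]  -> 2 point(s)
Affine points: 18. Add the point at infinity: total = 19.

#E(F_13) = 19


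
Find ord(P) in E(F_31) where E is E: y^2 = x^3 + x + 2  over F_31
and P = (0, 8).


Compute successive multiples of P until we hit O:
  1P = (0, 8)
  2P = (4, 15)
  3P = (1, 29)
  4P = (6, 21)
  5P = (3, 1)
  6P = (30, 0)
  7P = (3, 30)
  8P = (6, 10)
  ... (continuing to 12P)
  12P = O

ord(P) = 12


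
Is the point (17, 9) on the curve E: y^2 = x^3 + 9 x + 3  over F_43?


Check whether y^2 = x^3 + 9 x + 3 (mod 43) for (x, y) = (17, 9).
LHS: y^2 = 9^2 mod 43 = 38
RHS: x^3 + 9 x + 3 = 17^3 + 9*17 + 3 mod 43 = 38
LHS = RHS

Yes, on the curve


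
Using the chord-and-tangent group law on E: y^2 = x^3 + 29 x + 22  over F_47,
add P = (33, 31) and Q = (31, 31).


P != Q, so use the chord formula.
s = (y2 - y1) / (x2 - x1) = (0) / (45) mod 47 = 0
x3 = s^2 - x1 - x2 mod 47 = 0^2 - 33 - 31 = 30
y3 = s (x1 - x3) - y1 mod 47 = 0 * (33 - 30) - 31 = 16

P + Q = (30, 16)


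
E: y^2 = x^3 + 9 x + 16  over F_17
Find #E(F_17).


For each x in F_17, count y with y^2 = x^3 + 9 x + 16 mod 17:
  x = 0: RHS = 16, y in [4, 13]  -> 2 point(s)
  x = 1: RHS = 9, y in [3, 14]  -> 2 point(s)
  x = 2: RHS = 8, y in [5, 12]  -> 2 point(s)
  x = 3: RHS = 2, y in [6, 11]  -> 2 point(s)
  x = 5: RHS = 16, y in [4, 13]  -> 2 point(s)
  x = 10: RHS = 1, y in [1, 16]  -> 2 point(s)
  x = 11: RHS = 1, y in [1, 16]  -> 2 point(s)
  x = 12: RHS = 16, y in [4, 13]  -> 2 point(s)
  x = 13: RHS = 1, y in [1, 16]  -> 2 point(s)
  x = 14: RHS = 13, y in [8, 9]  -> 2 point(s)
Affine points: 20. Add the point at infinity: total = 21.

#E(F_17) = 21


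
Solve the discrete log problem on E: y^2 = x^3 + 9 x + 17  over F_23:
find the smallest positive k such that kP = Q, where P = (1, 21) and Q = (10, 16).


Enumerate multiples of P until we hit Q = (10, 16):
  1P = (1, 21)
  2P = (7, 20)
  3P = (8, 7)
  4P = (18, 13)
  5P = (16, 5)
  6P = (10, 7)
  7P = (13, 13)
  8P = (12, 17)
  9P = (5, 16)
  10P = (20, 20)
  11P = (15, 10)
  12P = (19, 3)
  13P = (4, 5)
  14P = (3, 5)
  15P = (14, 14)
  16P = (17, 0)
  17P = (14, 9)
  18P = (3, 18)
  19P = (4, 18)
  20P = (19, 20)
  21P = (15, 13)
  22P = (20, 3)
  23P = (5, 7)
  24P = (12, 6)
  25P = (13, 10)
  26P = (10, 16)
Match found at i = 26.

k = 26


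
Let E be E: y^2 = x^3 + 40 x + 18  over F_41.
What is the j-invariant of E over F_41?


Delta = -16(4 a^3 + 27 b^2) mod 41 = 29
-1728 * (4 a)^3 = -1728 * (4*40)^3 mod 41 = 15
j = 15 * 29^(-1) mod 41 = 9

j = 9 (mod 41)


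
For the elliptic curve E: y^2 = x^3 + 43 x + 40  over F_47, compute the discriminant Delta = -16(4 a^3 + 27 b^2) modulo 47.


4 a^3 + 27 b^2 = 4*43^3 + 27*40^2 = 318028 + 43200 = 361228
Delta = -16 * (361228) = -5779648
Delta mod 47 = 36

Delta = 36 (mod 47)


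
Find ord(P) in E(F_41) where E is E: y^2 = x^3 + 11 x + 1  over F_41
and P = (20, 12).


Compute successive multiples of P until we hit O:
  1P = (20, 12)
  2P = (38, 33)
  3P = (6, 18)
  4P = (11, 31)
  5P = (18, 2)
  6P = (28, 30)
  7P = (16, 38)
  8P = (37, 37)
  ... (continuing to 41P)
  41P = O

ord(P) = 41


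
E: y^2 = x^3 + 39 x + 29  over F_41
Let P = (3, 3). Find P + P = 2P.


Doubling: s = (3 x1^2 + a) / (2 y1)
s = (3*3^2 + 39) / (2*3) mod 41 = 11
x3 = s^2 - 2 x1 mod 41 = 11^2 - 2*3 = 33
y3 = s (x1 - x3) - y1 mod 41 = 11 * (3 - 33) - 3 = 36

2P = (33, 36)


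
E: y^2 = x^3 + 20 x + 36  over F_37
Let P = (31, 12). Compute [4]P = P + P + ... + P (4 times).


k = 4 = 100_2 (binary, LSB first: 001)
Double-and-add from P = (31, 12):
  bit 0 = 0: acc unchanged = O
  bit 1 = 0: acc unchanged = O
  bit 2 = 1: acc = O + (23, 3) = (23, 3)

4P = (23, 3)


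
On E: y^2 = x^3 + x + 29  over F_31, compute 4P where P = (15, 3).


k = 4 = 100_2 (binary, LSB first: 001)
Double-and-add from P = (15, 3):
  bit 0 = 0: acc unchanged = O
  bit 1 = 0: acc unchanged = O
  bit 2 = 1: acc = O + (10, 27) = (10, 27)

4P = (10, 27)


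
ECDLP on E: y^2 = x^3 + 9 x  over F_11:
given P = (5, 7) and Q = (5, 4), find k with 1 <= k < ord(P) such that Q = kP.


Enumerate multiples of P until we hit Q = (5, 4):
  1P = (5, 7)
  2P = (4, 10)
  3P = (0, 0)
  4P = (4, 1)
  5P = (5, 4)
Match found at i = 5.

k = 5


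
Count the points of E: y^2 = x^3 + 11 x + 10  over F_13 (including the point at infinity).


For each x in F_13, count y with y^2 = x^3 + 11 x + 10 mod 13:
  x = 0: RHS = 10, y in [6, 7]  -> 2 point(s)
  x = 1: RHS = 9, y in [3, 10]  -> 2 point(s)
  x = 2: RHS = 1, y in [1, 12]  -> 2 point(s)
  x = 4: RHS = 1, y in [1, 12]  -> 2 point(s)
  x = 7: RHS = 1, y in [1, 12]  -> 2 point(s)
  x = 8: RHS = 12, y in [5, 8]  -> 2 point(s)
Affine points: 12. Add the point at infinity: total = 13.

#E(F_13) = 13


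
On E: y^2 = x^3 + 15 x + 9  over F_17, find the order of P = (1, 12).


Compute successive multiples of P until we hit O:
  1P = (1, 12)
  2P = (6, 14)
  3P = (2, 8)
  4P = (13, 2)
  5P = (7, 10)
  6P = (11, 14)
  7P = (3, 8)
  8P = (0, 3)
  ... (continuing to 19P)
  19P = O

ord(P) = 19


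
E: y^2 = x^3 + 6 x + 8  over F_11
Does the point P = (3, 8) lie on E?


Check whether y^2 = x^3 + 6 x + 8 (mod 11) for (x, y) = (3, 8).
LHS: y^2 = 8^2 mod 11 = 9
RHS: x^3 + 6 x + 8 = 3^3 + 6*3 + 8 mod 11 = 9
LHS = RHS

Yes, on the curve


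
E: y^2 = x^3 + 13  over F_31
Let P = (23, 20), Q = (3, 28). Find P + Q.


P != Q, so use the chord formula.
s = (y2 - y1) / (x2 - x1) = (8) / (11) mod 31 = 12
x3 = s^2 - x1 - x2 mod 31 = 12^2 - 23 - 3 = 25
y3 = s (x1 - x3) - y1 mod 31 = 12 * (23 - 25) - 20 = 18

P + Q = (25, 18)


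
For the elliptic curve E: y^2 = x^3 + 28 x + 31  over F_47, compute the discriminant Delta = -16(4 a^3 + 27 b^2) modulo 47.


4 a^3 + 27 b^2 = 4*28^3 + 27*31^2 = 87808 + 25947 = 113755
Delta = -16 * (113755) = -1820080
Delta mod 47 = 42

Delta = 42 (mod 47)


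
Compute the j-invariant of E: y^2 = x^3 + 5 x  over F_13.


Delta = -16(4 a^3 + 27 b^2) mod 13 = 8
-1728 * (4 a)^3 = -1728 * (4*5)^3 mod 13 = 5
j = 5 * 8^(-1) mod 13 = 12

j = 12 (mod 13)


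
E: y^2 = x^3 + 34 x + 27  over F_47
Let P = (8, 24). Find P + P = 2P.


Doubling: s = (3 x1^2 + a) / (2 y1)
s = (3*8^2 + 34) / (2*24) mod 47 = 38
x3 = s^2 - 2 x1 mod 47 = 38^2 - 2*8 = 18
y3 = s (x1 - x3) - y1 mod 47 = 38 * (8 - 18) - 24 = 19

2P = (18, 19)


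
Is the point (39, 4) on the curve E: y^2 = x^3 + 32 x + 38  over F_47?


Check whether y^2 = x^3 + 32 x + 38 (mod 47) for (x, y) = (39, 4).
LHS: y^2 = 4^2 mod 47 = 16
RHS: x^3 + 32 x + 38 = 39^3 + 32*39 + 38 mod 47 = 22
LHS != RHS

No, not on the curve


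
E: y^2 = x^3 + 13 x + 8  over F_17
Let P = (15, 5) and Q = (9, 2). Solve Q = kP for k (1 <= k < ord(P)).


Enumerate multiples of P until we hit Q = (9, 2):
  1P = (15, 5)
  2P = (6, 9)
  3P = (9, 15)
  4P = (9, 2)
Match found at i = 4.

k = 4


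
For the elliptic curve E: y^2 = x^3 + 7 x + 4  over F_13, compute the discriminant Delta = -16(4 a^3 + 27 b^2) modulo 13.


4 a^3 + 27 b^2 = 4*7^3 + 27*4^2 = 1372 + 432 = 1804
Delta = -16 * (1804) = -28864
Delta mod 13 = 9

Delta = 9 (mod 13)


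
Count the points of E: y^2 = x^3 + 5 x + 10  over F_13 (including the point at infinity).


For each x in F_13, count y with y^2 = x^3 + 5 x + 10 mod 13:
  x = 0: RHS = 10, y in [6, 7]  -> 2 point(s)
  x = 1: RHS = 3, y in [4, 9]  -> 2 point(s)
  x = 3: RHS = 0, y in [0]  -> 1 point(s)
  x = 4: RHS = 3, y in [4, 9]  -> 2 point(s)
  x = 5: RHS = 4, y in [2, 11]  -> 2 point(s)
  x = 6: RHS = 9, y in [3, 10]  -> 2 point(s)
  x = 8: RHS = 3, y in [4, 9]  -> 2 point(s)
  x = 9: RHS = 4, y in [2, 11]  -> 2 point(s)
  x = 12: RHS = 4, y in [2, 11]  -> 2 point(s)
Affine points: 17. Add the point at infinity: total = 18.

#E(F_13) = 18


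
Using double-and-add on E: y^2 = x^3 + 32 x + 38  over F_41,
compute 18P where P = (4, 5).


k = 18 = 10010_2 (binary, LSB first: 01001)
Double-and-add from P = (4, 5):
  bit 0 = 0: acc unchanged = O
  bit 1 = 1: acc = O + (15, 30) = (15, 30)
  bit 2 = 0: acc unchanged = (15, 30)
  bit 3 = 0: acc unchanged = (15, 30)
  bit 4 = 1: acc = (15, 30) + (14, 27) = (21, 34)

18P = (21, 34)


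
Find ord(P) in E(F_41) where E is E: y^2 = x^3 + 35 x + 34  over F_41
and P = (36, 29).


Compute successive multiples of P until we hit O:
  1P = (36, 29)
  2P = (33, 29)
  3P = (13, 12)
  4P = (12, 3)
  5P = (3, 17)
  6P = (35, 31)
  7P = (15, 11)
  8P = (15, 30)
  ... (continuing to 15P)
  15P = O

ord(P) = 15


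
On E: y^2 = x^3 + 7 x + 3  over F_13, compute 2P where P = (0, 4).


Doubling: s = (3 x1^2 + a) / (2 y1)
s = (3*0^2 + 7) / (2*4) mod 13 = 9
x3 = s^2 - 2 x1 mod 13 = 9^2 - 2*0 = 3
y3 = s (x1 - x3) - y1 mod 13 = 9 * (0 - 3) - 4 = 8

2P = (3, 8)


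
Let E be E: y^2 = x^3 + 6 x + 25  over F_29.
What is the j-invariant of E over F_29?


Delta = -16(4 a^3 + 27 b^2) mod 29 = 28
-1728 * (4 a)^3 = -1728 * (4*6)^3 mod 29 = 8
j = 8 * 28^(-1) mod 29 = 21

j = 21 (mod 29)


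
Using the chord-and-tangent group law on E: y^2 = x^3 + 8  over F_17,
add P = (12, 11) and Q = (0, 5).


P != Q, so use the chord formula.
s = (y2 - y1) / (x2 - x1) = (11) / (5) mod 17 = 9
x3 = s^2 - x1 - x2 mod 17 = 9^2 - 12 - 0 = 1
y3 = s (x1 - x3) - y1 mod 17 = 9 * (12 - 1) - 11 = 3

P + Q = (1, 3)


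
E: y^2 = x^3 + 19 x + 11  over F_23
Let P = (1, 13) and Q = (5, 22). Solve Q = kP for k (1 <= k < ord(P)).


Enumerate multiples of P until we hit Q = (5, 22):
  1P = (1, 13)
  2P = (16, 15)
  3P = (19, 3)
  4P = (7, 21)
  5P = (4, 6)
  6P = (3, 7)
  7P = (5, 22)
Match found at i = 7.

k = 7


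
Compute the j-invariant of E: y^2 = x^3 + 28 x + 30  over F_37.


Delta = -16(4 a^3 + 27 b^2) mod 37 = 32
-1728 * (4 a)^3 = -1728 * (4*28)^3 mod 37 = 11
j = 11 * 32^(-1) mod 37 = 20

j = 20 (mod 37)


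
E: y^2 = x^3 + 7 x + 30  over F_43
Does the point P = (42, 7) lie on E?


Check whether y^2 = x^3 + 7 x + 30 (mod 43) for (x, y) = (42, 7).
LHS: y^2 = 7^2 mod 43 = 6
RHS: x^3 + 7 x + 30 = 42^3 + 7*42 + 30 mod 43 = 22
LHS != RHS

No, not on the curve


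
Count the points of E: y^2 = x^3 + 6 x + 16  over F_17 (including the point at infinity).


For each x in F_17, count y with y^2 = x^3 + 6 x + 16 mod 17:
  x = 0: RHS = 16, y in [4, 13]  -> 2 point(s)
  x = 2: RHS = 2, y in [6, 11]  -> 2 point(s)
  x = 4: RHS = 2, y in [6, 11]  -> 2 point(s)
  x = 5: RHS = 1, y in [1, 16]  -> 2 point(s)
  x = 6: RHS = 13, y in [8, 9]  -> 2 point(s)
  x = 8: RHS = 15, y in [7, 10]  -> 2 point(s)
  x = 9: RHS = 0, y in [0]  -> 1 point(s)
  x = 11: RHS = 2, y in [6, 11]  -> 2 point(s)
  x = 13: RHS = 13, y in [8, 9]  -> 2 point(s)
  x = 15: RHS = 13, y in [8, 9]  -> 2 point(s)
  x = 16: RHS = 9, y in [3, 14]  -> 2 point(s)
Affine points: 21. Add the point at infinity: total = 22.

#E(F_17) = 22


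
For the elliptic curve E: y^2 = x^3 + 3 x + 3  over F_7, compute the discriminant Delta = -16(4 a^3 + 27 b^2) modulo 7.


4 a^3 + 27 b^2 = 4*3^3 + 27*3^2 = 108 + 243 = 351
Delta = -16 * (351) = -5616
Delta mod 7 = 5

Delta = 5 (mod 7)


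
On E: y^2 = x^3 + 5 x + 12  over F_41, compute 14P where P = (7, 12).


k = 14 = 1110_2 (binary, LSB first: 0111)
Double-and-add from P = (7, 12):
  bit 0 = 0: acc unchanged = O
  bit 1 = 1: acc = O + (17, 34) = (17, 34)
  bit 2 = 1: acc = (17, 34) + (30, 26) = (15, 31)
  bit 3 = 1: acc = (15, 31) + (1, 31) = (25, 10)

14P = (25, 10)


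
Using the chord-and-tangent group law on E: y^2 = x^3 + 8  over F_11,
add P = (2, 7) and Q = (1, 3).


P != Q, so use the chord formula.
s = (y2 - y1) / (x2 - x1) = (7) / (10) mod 11 = 4
x3 = s^2 - x1 - x2 mod 11 = 4^2 - 2 - 1 = 2
y3 = s (x1 - x3) - y1 mod 11 = 4 * (2 - 2) - 7 = 4

P + Q = (2, 4)


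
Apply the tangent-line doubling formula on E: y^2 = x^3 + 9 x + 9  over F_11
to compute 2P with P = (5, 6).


Doubling: s = (3 x1^2 + a) / (2 y1)
s = (3*5^2 + 9) / (2*6) mod 11 = 7
x3 = s^2 - 2 x1 mod 11 = 7^2 - 2*5 = 6
y3 = s (x1 - x3) - y1 mod 11 = 7 * (5 - 6) - 6 = 9

2P = (6, 9)


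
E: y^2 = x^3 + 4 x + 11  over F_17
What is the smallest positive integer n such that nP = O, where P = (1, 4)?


Compute successive multiples of P until we hit O:
  1P = (1, 4)
  2P = (7, 12)
  3P = (7, 5)
  4P = (1, 13)
  5P = O

ord(P) = 5


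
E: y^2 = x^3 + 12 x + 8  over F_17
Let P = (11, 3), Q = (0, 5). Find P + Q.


P != Q, so use the chord formula.
s = (y2 - y1) / (x2 - x1) = (2) / (6) mod 17 = 6
x3 = s^2 - x1 - x2 mod 17 = 6^2 - 11 - 0 = 8
y3 = s (x1 - x3) - y1 mod 17 = 6 * (11 - 8) - 3 = 15

P + Q = (8, 15)


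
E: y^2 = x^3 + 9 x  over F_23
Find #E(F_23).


For each x in F_23, count y with y^2 = x^3 + 9 x + 0 mod 23:
  x = 0: RHS = 0, y in [0]  -> 1 point(s)
  x = 2: RHS = 3, y in [7, 16]  -> 2 point(s)
  x = 3: RHS = 8, y in [10, 13]  -> 2 point(s)
  x = 4: RHS = 8, y in [10, 13]  -> 2 point(s)
  x = 5: RHS = 9, y in [3, 20]  -> 2 point(s)
  x = 8: RHS = 9, y in [3, 20]  -> 2 point(s)
  x = 10: RHS = 9, y in [3, 20]  -> 2 point(s)
  x = 11: RHS = 4, y in [2, 21]  -> 2 point(s)
  x = 14: RHS = 18, y in [8, 15]  -> 2 point(s)
  x = 16: RHS = 8, y in [10, 13]  -> 2 point(s)
  x = 17: RHS = 6, y in [11, 12]  -> 2 point(s)
  x = 22: RHS = 13, y in [6, 17]  -> 2 point(s)
Affine points: 23. Add the point at infinity: total = 24.

#E(F_23) = 24


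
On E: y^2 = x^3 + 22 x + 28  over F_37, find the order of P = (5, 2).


Compute successive multiples of P until we hit O:
  1P = (5, 2)
  2P = (30, 30)
  3P = (28, 27)
  4P = (7, 28)
  5P = (9, 20)
  6P = (34, 34)
  7P = (14, 34)
  8P = (11, 26)
  ... (continuing to 37P)
  37P = O

ord(P) = 37


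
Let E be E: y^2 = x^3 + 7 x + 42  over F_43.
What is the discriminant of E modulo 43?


4 a^3 + 27 b^2 = 4*7^3 + 27*42^2 = 1372 + 47628 = 49000
Delta = -16 * (49000) = -784000
Delta mod 43 = 19

Delta = 19 (mod 43)


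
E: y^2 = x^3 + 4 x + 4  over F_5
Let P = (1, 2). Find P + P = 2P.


Doubling: s = (3 x1^2 + a) / (2 y1)
s = (3*1^2 + 4) / (2*2) mod 5 = 3
x3 = s^2 - 2 x1 mod 5 = 3^2 - 2*1 = 2
y3 = s (x1 - x3) - y1 mod 5 = 3 * (1 - 2) - 2 = 0

2P = (2, 0)


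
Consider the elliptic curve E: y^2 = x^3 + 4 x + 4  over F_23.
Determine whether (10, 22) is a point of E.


Check whether y^2 = x^3 + 4 x + 4 (mod 23) for (x, y) = (10, 22).
LHS: y^2 = 22^2 mod 23 = 1
RHS: x^3 + 4 x + 4 = 10^3 + 4*10 + 4 mod 23 = 9
LHS != RHS

No, not on the curve


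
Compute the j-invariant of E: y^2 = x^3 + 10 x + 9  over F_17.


Delta = -16(4 a^3 + 27 b^2) mod 17 = 16
-1728 * (4 a)^3 = -1728 * (4*10)^3 mod 17 = 4
j = 4 * 16^(-1) mod 17 = 13

j = 13 (mod 17)


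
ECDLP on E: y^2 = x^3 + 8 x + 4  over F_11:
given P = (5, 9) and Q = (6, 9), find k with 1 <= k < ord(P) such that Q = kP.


Enumerate multiples of P until we hit Q = (6, 9):
  1P = (5, 9)
  2P = (6, 9)
Match found at i = 2.

k = 2


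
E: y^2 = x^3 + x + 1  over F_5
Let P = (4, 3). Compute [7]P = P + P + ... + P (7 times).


k = 7 = 111_2 (binary, LSB first: 111)
Double-and-add from P = (4, 3):
  bit 0 = 1: acc = O + (4, 3) = (4, 3)
  bit 1 = 1: acc = (4, 3) + (3, 1) = (2, 1)
  bit 2 = 1: acc = (2, 1) + (0, 1) = (3, 4)

7P = (3, 4)


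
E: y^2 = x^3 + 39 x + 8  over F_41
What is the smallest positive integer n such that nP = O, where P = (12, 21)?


Compute successive multiples of P until we hit O:
  1P = (12, 21)
  2P = (7, 38)
  3P = (27, 30)
  4P = (4, 33)
  5P = (17, 7)
  6P = (10, 39)
  7P = (18, 33)
  8P = (15, 14)
  ... (continuing to 44P)
  44P = O

ord(P) = 44


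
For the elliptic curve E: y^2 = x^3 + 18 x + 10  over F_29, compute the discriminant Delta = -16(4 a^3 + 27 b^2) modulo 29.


4 a^3 + 27 b^2 = 4*18^3 + 27*10^2 = 23328 + 2700 = 26028
Delta = -16 * (26028) = -416448
Delta mod 29 = 21

Delta = 21 (mod 29)


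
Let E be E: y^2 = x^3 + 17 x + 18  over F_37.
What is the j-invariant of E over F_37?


Delta = -16(4 a^3 + 27 b^2) mod 37 = 34
-1728 * (4 a)^3 = -1728 * (4*17)^3 mod 37 = 29
j = 29 * 34^(-1) mod 37 = 15

j = 15 (mod 37)


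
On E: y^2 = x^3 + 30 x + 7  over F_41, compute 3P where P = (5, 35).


k = 3 = 11_2 (binary, LSB first: 11)
Double-and-add from P = (5, 35):
  bit 0 = 1: acc = O + (5, 35) = (5, 35)
  bit 1 = 1: acc = (5, 35) + (23, 20) = (8, 29)

3P = (8, 29)


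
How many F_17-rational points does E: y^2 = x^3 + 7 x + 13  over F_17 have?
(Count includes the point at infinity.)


For each x in F_17, count y with y^2 = x^3 + 7 x + 13 mod 17:
  x = 0: RHS = 13, y in [8, 9]  -> 2 point(s)
  x = 1: RHS = 4, y in [2, 15]  -> 2 point(s)
  x = 2: RHS = 1, y in [1, 16]  -> 2 point(s)
  x = 6: RHS = 16, y in [4, 13]  -> 2 point(s)
  x = 14: RHS = 16, y in [4, 13]  -> 2 point(s)
  x = 15: RHS = 8, y in [5, 12]  -> 2 point(s)
Affine points: 12. Add the point at infinity: total = 13.

#E(F_17) = 13


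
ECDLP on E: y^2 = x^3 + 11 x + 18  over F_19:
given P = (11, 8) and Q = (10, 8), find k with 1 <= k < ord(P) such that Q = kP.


Enumerate multiples of P until we hit Q = (10, 8):
  1P = (11, 8)
  2P = (1, 12)
  3P = (14, 16)
  4P = (18, 5)
  5P = (15, 10)
  6P = (17, 8)
  7P = (10, 11)
  8P = (7, 18)
  9P = (12, 4)
  10P = (12, 15)
  11P = (7, 1)
  12P = (10, 8)
Match found at i = 12.

k = 12


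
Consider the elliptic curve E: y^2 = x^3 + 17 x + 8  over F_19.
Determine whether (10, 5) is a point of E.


Check whether y^2 = x^3 + 17 x + 8 (mod 19) for (x, y) = (10, 5).
LHS: y^2 = 5^2 mod 19 = 6
RHS: x^3 + 17 x + 8 = 10^3 + 17*10 + 8 mod 19 = 0
LHS != RHS

No, not on the curve


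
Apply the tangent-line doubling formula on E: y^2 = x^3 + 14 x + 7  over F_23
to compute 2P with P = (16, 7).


Doubling: s = (3 x1^2 + a) / (2 y1)
s = (3*16^2 + 14) / (2*7) mod 23 = 0
x3 = s^2 - 2 x1 mod 23 = 0^2 - 2*16 = 14
y3 = s (x1 - x3) - y1 mod 23 = 0 * (16 - 14) - 7 = 16

2P = (14, 16)


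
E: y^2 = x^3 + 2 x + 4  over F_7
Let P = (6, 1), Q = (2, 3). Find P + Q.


P != Q, so use the chord formula.
s = (y2 - y1) / (x2 - x1) = (2) / (3) mod 7 = 3
x3 = s^2 - x1 - x2 mod 7 = 3^2 - 6 - 2 = 1
y3 = s (x1 - x3) - y1 mod 7 = 3 * (6 - 1) - 1 = 0

P + Q = (1, 0)


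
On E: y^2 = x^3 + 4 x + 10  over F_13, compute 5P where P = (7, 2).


k = 5 = 101_2 (binary, LSB first: 101)
Double-and-add from P = (7, 2):
  bit 0 = 1: acc = O + (7, 2) = (7, 2)
  bit 1 = 0: acc unchanged = (7, 2)
  bit 2 = 1: acc = (7, 2) + (6, 9) = (10, 6)

5P = (10, 6)


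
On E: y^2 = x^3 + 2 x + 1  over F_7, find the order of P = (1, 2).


Compute successive multiples of P until we hit O:
  1P = (1, 2)
  2P = (0, 1)
  3P = (0, 6)
  4P = (1, 5)
  5P = O

ord(P) = 5


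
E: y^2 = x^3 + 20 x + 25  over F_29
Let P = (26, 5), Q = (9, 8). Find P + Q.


P != Q, so use the chord formula.
s = (y2 - y1) / (x2 - x1) = (3) / (12) mod 29 = 22
x3 = s^2 - x1 - x2 mod 29 = 22^2 - 26 - 9 = 14
y3 = s (x1 - x3) - y1 mod 29 = 22 * (26 - 14) - 5 = 27

P + Q = (14, 27)


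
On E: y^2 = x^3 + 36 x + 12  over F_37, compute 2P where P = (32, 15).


Doubling: s = (3 x1^2 + a) / (2 y1)
s = (3*32^2 + 36) / (2*15) mod 37 = 0
x3 = s^2 - 2 x1 mod 37 = 0^2 - 2*32 = 10
y3 = s (x1 - x3) - y1 mod 37 = 0 * (32 - 10) - 15 = 22

2P = (10, 22)


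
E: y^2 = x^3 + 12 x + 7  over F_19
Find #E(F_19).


For each x in F_19, count y with y^2 = x^3 + 12 x + 7 mod 19:
  x = 0: RHS = 7, y in [8, 11]  -> 2 point(s)
  x = 1: RHS = 1, y in [1, 18]  -> 2 point(s)
  x = 2: RHS = 1, y in [1, 18]  -> 2 point(s)
  x = 4: RHS = 5, y in [9, 10]  -> 2 point(s)
  x = 7: RHS = 16, y in [4, 15]  -> 2 point(s)
  x = 8: RHS = 7, y in [8, 11]  -> 2 point(s)
  x = 10: RHS = 6, y in [5, 14]  -> 2 point(s)
  x = 11: RHS = 7, y in [8, 11]  -> 2 point(s)
  x = 12: RHS = 17, y in [6, 13]  -> 2 point(s)
  x = 13: RHS = 4, y in [2, 17]  -> 2 point(s)
  x = 15: RHS = 9, y in [3, 16]  -> 2 point(s)
  x = 16: RHS = 1, y in [1, 18]  -> 2 point(s)
Affine points: 24. Add the point at infinity: total = 25.

#E(F_19) = 25


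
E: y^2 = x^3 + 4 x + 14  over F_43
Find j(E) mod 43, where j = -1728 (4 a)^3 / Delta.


Delta = -16(4 a^3 + 27 b^2) mod 43 = 27
-1728 * (4 a)^3 = -1728 * (4*4)^3 mod 43 = 41
j = 41 * 27^(-1) mod 43 = 27

j = 27 (mod 43)


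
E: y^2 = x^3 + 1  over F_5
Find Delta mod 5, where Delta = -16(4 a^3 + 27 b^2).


4 a^3 + 27 b^2 = 4*0^3 + 27*1^2 = 0 + 27 = 27
Delta = -16 * (27) = -432
Delta mod 5 = 3

Delta = 3 (mod 5)


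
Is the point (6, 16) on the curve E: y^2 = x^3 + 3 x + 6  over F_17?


Check whether y^2 = x^3 + 3 x + 6 (mod 17) for (x, y) = (6, 16).
LHS: y^2 = 16^2 mod 17 = 1
RHS: x^3 + 3 x + 6 = 6^3 + 3*6 + 6 mod 17 = 2
LHS != RHS

No, not on the curve


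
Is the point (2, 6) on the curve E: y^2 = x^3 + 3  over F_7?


Check whether y^2 = x^3 + 0 x + 3 (mod 7) for (x, y) = (2, 6).
LHS: y^2 = 6^2 mod 7 = 1
RHS: x^3 + 0 x + 3 = 2^3 + 0*2 + 3 mod 7 = 4
LHS != RHS

No, not on the curve


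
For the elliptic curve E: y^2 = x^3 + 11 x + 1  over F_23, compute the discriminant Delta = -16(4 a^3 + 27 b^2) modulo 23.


4 a^3 + 27 b^2 = 4*11^3 + 27*1^2 = 5324 + 27 = 5351
Delta = -16 * (5351) = -85616
Delta mod 23 = 13

Delta = 13 (mod 23)


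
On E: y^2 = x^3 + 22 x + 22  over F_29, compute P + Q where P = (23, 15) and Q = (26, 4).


P != Q, so use the chord formula.
s = (y2 - y1) / (x2 - x1) = (18) / (3) mod 29 = 6
x3 = s^2 - x1 - x2 mod 29 = 6^2 - 23 - 26 = 16
y3 = s (x1 - x3) - y1 mod 29 = 6 * (23 - 16) - 15 = 27

P + Q = (16, 27)


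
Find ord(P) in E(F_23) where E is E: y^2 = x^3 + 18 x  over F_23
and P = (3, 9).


Compute successive multiples of P until we hit O:
  1P = (3, 9)
  2P = (6, 18)
  3P = (0, 0)
  4P = (6, 5)
  5P = (3, 14)
  6P = O

ord(P) = 6


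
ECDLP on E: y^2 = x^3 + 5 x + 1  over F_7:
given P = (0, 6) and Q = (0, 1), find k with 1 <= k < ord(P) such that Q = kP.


Enumerate multiples of P until we hit Q = (0, 1):
  1P = (0, 6)
  2P = (1, 0)
  3P = (0, 1)
Match found at i = 3.

k = 3


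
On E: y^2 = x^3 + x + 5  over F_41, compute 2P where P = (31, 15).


Doubling: s = (3 x1^2 + a) / (2 y1)
s = (3*31^2 + 1) / (2*15) mod 41 = 36
x3 = s^2 - 2 x1 mod 41 = 36^2 - 2*31 = 4
y3 = s (x1 - x3) - y1 mod 41 = 36 * (31 - 4) - 15 = 14

2P = (4, 14)


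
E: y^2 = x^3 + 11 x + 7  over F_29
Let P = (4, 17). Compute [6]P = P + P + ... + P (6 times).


k = 6 = 110_2 (binary, LSB first: 011)
Double-and-add from P = (4, 17):
  bit 0 = 0: acc unchanged = O
  bit 1 = 1: acc = O + (28, 13) = (28, 13)
  bit 2 = 1: acc = (28, 13) + (27, 21) = (9, 9)

6P = (9, 9)


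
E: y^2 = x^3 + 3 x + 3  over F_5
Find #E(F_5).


For each x in F_5, count y with y^2 = x^3 + 3 x + 3 mod 5:
  x = 3: RHS = 4, y in [2, 3]  -> 2 point(s)
  x = 4: RHS = 4, y in [2, 3]  -> 2 point(s)
Affine points: 4. Add the point at infinity: total = 5.

#E(F_5) = 5


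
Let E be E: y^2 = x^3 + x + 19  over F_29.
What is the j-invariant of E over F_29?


Delta = -16(4 a^3 + 27 b^2) mod 29 = 4
-1728 * (4 a)^3 = -1728 * (4*1)^3 mod 29 = 14
j = 14 * 4^(-1) mod 29 = 18

j = 18 (mod 29)


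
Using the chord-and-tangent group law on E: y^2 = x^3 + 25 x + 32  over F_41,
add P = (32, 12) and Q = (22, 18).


P != Q, so use the chord formula.
s = (y2 - y1) / (x2 - x1) = (6) / (31) mod 41 = 24
x3 = s^2 - x1 - x2 mod 41 = 24^2 - 32 - 22 = 30
y3 = s (x1 - x3) - y1 mod 41 = 24 * (32 - 30) - 12 = 36

P + Q = (30, 36)


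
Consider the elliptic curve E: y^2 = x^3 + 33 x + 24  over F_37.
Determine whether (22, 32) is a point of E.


Check whether y^2 = x^3 + 33 x + 24 (mod 37) for (x, y) = (22, 32).
LHS: y^2 = 32^2 mod 37 = 25
RHS: x^3 + 33 x + 24 = 22^3 + 33*22 + 24 mod 37 = 2
LHS != RHS

No, not on the curve


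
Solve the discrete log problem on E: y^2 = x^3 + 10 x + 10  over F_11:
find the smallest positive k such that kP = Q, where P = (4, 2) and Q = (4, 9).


Enumerate multiples of P until we hit Q = (4, 9):
  1P = (4, 2)
  2P = (7, 4)
  3P = (9, 2)
  4P = (9, 9)
  5P = (7, 7)
  6P = (4, 9)
Match found at i = 6.

k = 6


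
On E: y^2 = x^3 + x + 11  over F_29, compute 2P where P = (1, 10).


Doubling: s = (3 x1^2 + a) / (2 y1)
s = (3*1^2 + 1) / (2*10) mod 29 = 6
x3 = s^2 - 2 x1 mod 29 = 6^2 - 2*1 = 5
y3 = s (x1 - x3) - y1 mod 29 = 6 * (1 - 5) - 10 = 24

2P = (5, 24)


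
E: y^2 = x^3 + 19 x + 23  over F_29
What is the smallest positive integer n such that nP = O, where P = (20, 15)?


Compute successive multiples of P until we hit O:
  1P = (20, 15)
  2P = (19, 15)
  3P = (19, 14)
  4P = (20, 14)
  5P = O

ord(P) = 5


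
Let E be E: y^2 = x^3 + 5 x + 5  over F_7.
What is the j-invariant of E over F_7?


Delta = -16(4 a^3 + 27 b^2) mod 7 = 2
-1728 * (4 a)^3 = -1728 * (4*5)^3 mod 7 = 6
j = 6 * 2^(-1) mod 7 = 3

j = 3 (mod 7)


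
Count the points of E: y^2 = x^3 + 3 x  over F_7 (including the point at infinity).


For each x in F_7, count y with y^2 = x^3 + 3 x + 0 mod 7:
  x = 0: RHS = 0, y in [0]  -> 1 point(s)
  x = 1: RHS = 4, y in [2, 5]  -> 2 point(s)
  x = 2: RHS = 0, y in [0]  -> 1 point(s)
  x = 3: RHS = 1, y in [1, 6]  -> 2 point(s)
  x = 5: RHS = 0, y in [0]  -> 1 point(s)
Affine points: 7. Add the point at infinity: total = 8.

#E(F_7) = 8


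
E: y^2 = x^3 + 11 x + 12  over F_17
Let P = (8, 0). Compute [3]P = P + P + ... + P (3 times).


k = 3 = 11_2 (binary, LSB first: 11)
Double-and-add from P = (8, 0):
  bit 0 = 1: acc = O + (8, 0) = (8, 0)
  bit 1 = 1: acc = (8, 0) + O = (8, 0)

3P = (8, 0)


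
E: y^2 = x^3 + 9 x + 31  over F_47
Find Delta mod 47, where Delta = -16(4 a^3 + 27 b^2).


4 a^3 + 27 b^2 = 4*9^3 + 27*31^2 = 2916 + 25947 = 28863
Delta = -16 * (28863) = -461808
Delta mod 47 = 14

Delta = 14 (mod 47)


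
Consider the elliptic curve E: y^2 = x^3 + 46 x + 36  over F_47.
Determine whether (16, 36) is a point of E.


Check whether y^2 = x^3 + 46 x + 36 (mod 47) for (x, y) = (16, 36).
LHS: y^2 = 36^2 mod 47 = 27
RHS: x^3 + 46 x + 36 = 16^3 + 46*16 + 36 mod 47 = 27
LHS = RHS

Yes, on the curve


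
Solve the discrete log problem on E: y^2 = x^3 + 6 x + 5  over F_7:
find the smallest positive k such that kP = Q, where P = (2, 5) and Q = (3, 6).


Enumerate multiples of P until we hit Q = (3, 6):
  1P = (2, 5)
  2P = (4, 4)
  3P = (3, 6)
Match found at i = 3.

k = 3


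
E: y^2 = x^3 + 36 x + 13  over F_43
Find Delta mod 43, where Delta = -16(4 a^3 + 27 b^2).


4 a^3 + 27 b^2 = 4*36^3 + 27*13^2 = 186624 + 4563 = 191187
Delta = -16 * (191187) = -3058992
Delta mod 43 = 28

Delta = 28 (mod 43)


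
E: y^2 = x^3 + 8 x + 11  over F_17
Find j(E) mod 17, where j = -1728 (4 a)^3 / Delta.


Delta = -16(4 a^3 + 27 b^2) mod 17 = 11
-1728 * (4 a)^3 = -1728 * (4*8)^3 mod 17 = 3
j = 3 * 11^(-1) mod 17 = 8

j = 8 (mod 17)


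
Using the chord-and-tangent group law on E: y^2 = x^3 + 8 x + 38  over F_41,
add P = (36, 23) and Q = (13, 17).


P != Q, so use the chord formula.
s = (y2 - y1) / (x2 - x1) = (35) / (18) mod 41 = 27
x3 = s^2 - x1 - x2 mod 41 = 27^2 - 36 - 13 = 24
y3 = s (x1 - x3) - y1 mod 41 = 27 * (36 - 24) - 23 = 14

P + Q = (24, 14)


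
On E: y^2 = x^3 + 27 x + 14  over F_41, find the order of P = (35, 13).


Compute successive multiples of P until we hit O:
  1P = (35, 13)
  2P = (11, 17)
  3P = (3, 9)
  4P = (28, 34)
  5P = (28, 7)
  6P = (3, 32)
  7P = (11, 24)
  8P = (35, 28)
  ... (continuing to 9P)
  9P = O

ord(P) = 9


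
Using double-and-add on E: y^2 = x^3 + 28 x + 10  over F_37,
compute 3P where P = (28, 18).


k = 3 = 11_2 (binary, LSB first: 11)
Double-and-add from P = (28, 18):
  bit 0 = 1: acc = O + (28, 18) = (28, 18)
  bit 1 = 1: acc = (28, 18) + (14, 36) = (11, 13)

3P = (11, 13)


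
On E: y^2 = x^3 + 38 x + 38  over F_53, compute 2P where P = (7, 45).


Doubling: s = (3 x1^2 + a) / (2 y1)
s = (3*7^2 + 38) / (2*45) mod 53 = 5
x3 = s^2 - 2 x1 mod 53 = 5^2 - 2*7 = 11
y3 = s (x1 - x3) - y1 mod 53 = 5 * (7 - 11) - 45 = 41

2P = (11, 41)


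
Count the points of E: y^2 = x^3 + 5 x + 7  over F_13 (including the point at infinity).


For each x in F_13, count y with y^2 = x^3 + 5 x + 7 mod 13:
  x = 1: RHS = 0, y in [0]  -> 1 point(s)
  x = 2: RHS = 12, y in [5, 8]  -> 2 point(s)
  x = 3: RHS = 10, y in [6, 7]  -> 2 point(s)
  x = 4: RHS = 0, y in [0]  -> 1 point(s)
  x = 5: RHS = 1, y in [1, 12]  -> 2 point(s)
  x = 8: RHS = 0, y in [0]  -> 1 point(s)
  x = 9: RHS = 1, y in [1, 12]  -> 2 point(s)
  x = 10: RHS = 4, y in [2, 11]  -> 2 point(s)
  x = 12: RHS = 1, y in [1, 12]  -> 2 point(s)
Affine points: 15. Add the point at infinity: total = 16.

#E(F_13) = 16


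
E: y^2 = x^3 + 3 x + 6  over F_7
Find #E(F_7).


For each x in F_7, count y with y^2 = x^3 + 3 x + 6 mod 7:
  x = 3: RHS = 0, y in [0]  -> 1 point(s)
  x = 6: RHS = 2, y in [3, 4]  -> 2 point(s)
Affine points: 3. Add the point at infinity: total = 4.

#E(F_7) = 4


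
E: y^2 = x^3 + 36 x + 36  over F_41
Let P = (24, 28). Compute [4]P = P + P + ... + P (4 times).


k = 4 = 100_2 (binary, LSB first: 001)
Double-and-add from P = (24, 28):
  bit 0 = 0: acc unchanged = O
  bit 1 = 0: acc unchanged = O
  bit 2 = 1: acc = O + (20, 33) = (20, 33)

4P = (20, 33)


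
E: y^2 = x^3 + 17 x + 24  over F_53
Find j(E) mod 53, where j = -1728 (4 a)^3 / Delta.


Delta = -16(4 a^3 + 27 b^2) mod 53 = 20
-1728 * (4 a)^3 = -1728 * (4*17)^3 mod 53 = 14
j = 14 * 20^(-1) mod 53 = 6

j = 6 (mod 53)


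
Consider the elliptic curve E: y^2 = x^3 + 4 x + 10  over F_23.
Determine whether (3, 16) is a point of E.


Check whether y^2 = x^3 + 4 x + 10 (mod 23) for (x, y) = (3, 16).
LHS: y^2 = 16^2 mod 23 = 3
RHS: x^3 + 4 x + 10 = 3^3 + 4*3 + 10 mod 23 = 3
LHS = RHS

Yes, on the curve


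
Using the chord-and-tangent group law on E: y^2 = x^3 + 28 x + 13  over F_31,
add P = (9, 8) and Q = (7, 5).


P != Q, so use the chord formula.
s = (y2 - y1) / (x2 - x1) = (28) / (29) mod 31 = 17
x3 = s^2 - x1 - x2 mod 31 = 17^2 - 9 - 7 = 25
y3 = s (x1 - x3) - y1 mod 31 = 17 * (9 - 25) - 8 = 30

P + Q = (25, 30)


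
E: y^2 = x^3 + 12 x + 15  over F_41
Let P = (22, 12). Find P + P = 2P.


Doubling: s = (3 x1^2 + a) / (2 y1)
s = (3*22^2 + 12) / (2*12) mod 41 = 20
x3 = s^2 - 2 x1 mod 41 = 20^2 - 2*22 = 28
y3 = s (x1 - x3) - y1 mod 41 = 20 * (22 - 28) - 12 = 32

2P = (28, 32)


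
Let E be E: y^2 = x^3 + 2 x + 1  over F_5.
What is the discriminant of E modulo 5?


4 a^3 + 27 b^2 = 4*2^3 + 27*1^2 = 32 + 27 = 59
Delta = -16 * (59) = -944
Delta mod 5 = 1

Delta = 1 (mod 5)


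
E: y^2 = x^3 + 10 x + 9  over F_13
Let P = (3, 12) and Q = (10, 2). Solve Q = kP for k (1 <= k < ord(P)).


Enumerate multiples of P until we hit Q = (10, 2):
  1P = (3, 12)
  2P = (8, 9)
  3P = (6, 8)
  4P = (0, 10)
  5P = (9, 10)
  6P = (4, 10)
  7P = (10, 2)
Match found at i = 7.

k = 7


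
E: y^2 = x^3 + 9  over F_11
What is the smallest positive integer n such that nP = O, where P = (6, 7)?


Compute successive multiples of P until we hit O:
  1P = (6, 7)
  2P = (8, 9)
  3P = (9, 1)
  4P = (0, 3)
  5P = (3, 6)
  6P = (7, 0)
  7P = (3, 5)
  8P = (0, 8)
  ... (continuing to 12P)
  12P = O

ord(P) = 12


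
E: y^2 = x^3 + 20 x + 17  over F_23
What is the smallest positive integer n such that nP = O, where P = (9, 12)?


Compute successive multiples of P until we hit O:
  1P = (9, 12)
  2P = (13, 17)
  3P = (4, 0)
  4P = (13, 6)
  5P = (9, 11)
  6P = O

ord(P) = 6


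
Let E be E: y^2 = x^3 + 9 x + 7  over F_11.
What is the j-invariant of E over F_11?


Delta = -16(4 a^3 + 27 b^2) mod 11 = 2
-1728 * (4 a)^3 = -1728 * (4*9)^3 mod 11 = 6
j = 6 * 2^(-1) mod 11 = 3

j = 3 (mod 11)


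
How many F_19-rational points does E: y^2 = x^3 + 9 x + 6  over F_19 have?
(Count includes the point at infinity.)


For each x in F_19, count y with y^2 = x^3 + 9 x + 6 mod 19:
  x = 0: RHS = 6, y in [5, 14]  -> 2 point(s)
  x = 1: RHS = 16, y in [4, 15]  -> 2 point(s)
  x = 4: RHS = 11, y in [7, 12]  -> 2 point(s)
  x = 5: RHS = 5, y in [9, 10]  -> 2 point(s)
  x = 8: RHS = 1, y in [1, 18]  -> 2 point(s)
  x = 11: RHS = 11, y in [7, 12]  -> 2 point(s)
  x = 14: RHS = 7, y in [8, 11]  -> 2 point(s)
  x = 15: RHS = 1, y in [1, 18]  -> 2 point(s)
  x = 16: RHS = 9, y in [3, 16]  -> 2 point(s)
Affine points: 18. Add the point at infinity: total = 19.

#E(F_19) = 19


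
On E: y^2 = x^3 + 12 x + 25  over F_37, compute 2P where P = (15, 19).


Doubling: s = (3 x1^2 + a) / (2 y1)
s = (3*15^2 + 12) / (2*19) mod 37 = 21
x3 = s^2 - 2 x1 mod 37 = 21^2 - 2*15 = 4
y3 = s (x1 - x3) - y1 mod 37 = 21 * (15 - 4) - 19 = 27

2P = (4, 27)


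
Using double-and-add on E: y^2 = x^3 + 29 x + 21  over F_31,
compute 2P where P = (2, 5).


k = 2 = 10_2 (binary, LSB first: 01)
Double-and-add from P = (2, 5):
  bit 0 = 0: acc unchanged = O
  bit 1 = 1: acc = O + (28, 0) = (28, 0)

2P = (28, 0)


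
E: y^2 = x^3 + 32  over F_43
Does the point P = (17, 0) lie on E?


Check whether y^2 = x^3 + 0 x + 32 (mod 43) for (x, y) = (17, 0).
LHS: y^2 = 0^2 mod 43 = 0
RHS: x^3 + 0 x + 32 = 17^3 + 0*17 + 32 mod 43 = 0
LHS = RHS

Yes, on the curve


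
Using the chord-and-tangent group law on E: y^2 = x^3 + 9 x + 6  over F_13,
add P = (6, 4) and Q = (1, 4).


P != Q, so use the chord formula.
s = (y2 - y1) / (x2 - x1) = (0) / (8) mod 13 = 0
x3 = s^2 - x1 - x2 mod 13 = 0^2 - 6 - 1 = 6
y3 = s (x1 - x3) - y1 mod 13 = 0 * (6 - 6) - 4 = 9

P + Q = (6, 9)


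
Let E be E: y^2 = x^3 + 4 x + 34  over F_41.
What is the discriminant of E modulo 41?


4 a^3 + 27 b^2 = 4*4^3 + 27*34^2 = 256 + 31212 = 31468
Delta = -16 * (31468) = -503488
Delta mod 41 = 33

Delta = 33 (mod 41)


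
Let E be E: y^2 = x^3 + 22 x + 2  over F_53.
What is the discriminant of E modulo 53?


4 a^3 + 27 b^2 = 4*22^3 + 27*2^2 = 42592 + 108 = 42700
Delta = -16 * (42700) = -683200
Delta mod 53 = 23

Delta = 23 (mod 53)


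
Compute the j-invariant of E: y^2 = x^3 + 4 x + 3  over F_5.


Delta = -16(4 a^3 + 27 b^2) mod 5 = 1
-1728 * (4 a)^3 = -1728 * (4*4)^3 mod 5 = 2
j = 2 * 1^(-1) mod 5 = 2

j = 2 (mod 5)
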